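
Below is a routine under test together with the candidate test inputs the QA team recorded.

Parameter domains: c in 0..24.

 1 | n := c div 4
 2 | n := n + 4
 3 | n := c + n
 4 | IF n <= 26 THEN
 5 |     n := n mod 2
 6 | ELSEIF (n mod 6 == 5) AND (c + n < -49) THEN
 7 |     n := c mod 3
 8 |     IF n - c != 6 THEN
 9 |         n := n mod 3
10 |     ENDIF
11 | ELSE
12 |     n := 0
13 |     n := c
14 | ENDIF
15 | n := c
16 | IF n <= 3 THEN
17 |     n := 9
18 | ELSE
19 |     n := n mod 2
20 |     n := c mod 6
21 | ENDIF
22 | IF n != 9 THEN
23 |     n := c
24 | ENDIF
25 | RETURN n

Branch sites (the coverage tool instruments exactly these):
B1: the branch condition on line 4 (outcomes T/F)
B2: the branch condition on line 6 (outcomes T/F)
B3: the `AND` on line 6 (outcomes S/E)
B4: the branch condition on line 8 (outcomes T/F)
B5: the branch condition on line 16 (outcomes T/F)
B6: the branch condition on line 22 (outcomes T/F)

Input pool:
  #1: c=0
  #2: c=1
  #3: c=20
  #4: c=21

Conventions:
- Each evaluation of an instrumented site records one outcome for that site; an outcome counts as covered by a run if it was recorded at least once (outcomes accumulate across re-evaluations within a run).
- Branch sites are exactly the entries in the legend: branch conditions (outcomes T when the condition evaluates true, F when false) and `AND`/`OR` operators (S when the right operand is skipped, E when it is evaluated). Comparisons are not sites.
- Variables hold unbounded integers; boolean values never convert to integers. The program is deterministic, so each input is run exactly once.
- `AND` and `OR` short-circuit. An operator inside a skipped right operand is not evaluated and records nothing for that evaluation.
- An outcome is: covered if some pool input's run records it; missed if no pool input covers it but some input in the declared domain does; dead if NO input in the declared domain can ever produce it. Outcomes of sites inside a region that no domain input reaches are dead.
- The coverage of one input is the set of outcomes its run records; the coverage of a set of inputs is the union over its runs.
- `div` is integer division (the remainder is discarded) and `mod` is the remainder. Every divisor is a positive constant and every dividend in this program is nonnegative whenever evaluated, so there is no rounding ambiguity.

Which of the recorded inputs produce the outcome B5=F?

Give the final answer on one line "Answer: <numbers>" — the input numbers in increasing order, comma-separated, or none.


input #1 (c=0): does not produce B5=F
input #2 (c=1): does not produce B5=F
input #3 (c=20): produces B5=F
input #4 (c=21): produces B5=F
Answer: 3, 4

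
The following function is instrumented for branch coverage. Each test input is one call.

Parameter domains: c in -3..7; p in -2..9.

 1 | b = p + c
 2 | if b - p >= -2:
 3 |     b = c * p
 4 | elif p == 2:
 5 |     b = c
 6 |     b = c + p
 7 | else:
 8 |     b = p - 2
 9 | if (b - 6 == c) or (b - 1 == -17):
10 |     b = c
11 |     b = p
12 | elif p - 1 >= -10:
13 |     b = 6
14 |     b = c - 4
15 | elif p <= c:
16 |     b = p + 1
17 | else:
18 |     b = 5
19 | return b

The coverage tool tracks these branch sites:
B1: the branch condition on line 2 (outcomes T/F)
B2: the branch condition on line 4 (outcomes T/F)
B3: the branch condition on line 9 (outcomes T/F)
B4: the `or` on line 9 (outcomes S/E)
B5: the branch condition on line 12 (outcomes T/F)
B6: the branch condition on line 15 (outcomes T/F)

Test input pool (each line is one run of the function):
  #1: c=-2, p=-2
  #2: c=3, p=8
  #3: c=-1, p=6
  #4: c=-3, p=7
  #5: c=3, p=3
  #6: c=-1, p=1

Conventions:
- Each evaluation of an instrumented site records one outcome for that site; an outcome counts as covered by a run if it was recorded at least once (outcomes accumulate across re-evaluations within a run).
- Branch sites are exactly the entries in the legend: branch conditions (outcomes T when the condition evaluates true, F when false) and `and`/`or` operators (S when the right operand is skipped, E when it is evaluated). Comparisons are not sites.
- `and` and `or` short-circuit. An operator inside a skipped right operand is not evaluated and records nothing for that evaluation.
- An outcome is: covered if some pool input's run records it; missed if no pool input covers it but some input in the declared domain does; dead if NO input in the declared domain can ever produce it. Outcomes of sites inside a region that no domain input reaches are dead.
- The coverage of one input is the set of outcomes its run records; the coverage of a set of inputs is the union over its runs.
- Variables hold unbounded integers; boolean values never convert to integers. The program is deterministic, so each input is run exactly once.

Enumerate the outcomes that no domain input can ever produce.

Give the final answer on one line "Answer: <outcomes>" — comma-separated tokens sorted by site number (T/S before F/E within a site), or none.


exhaustive pass over the 132-input domain:
  B5=F: zero occurrences over every domain input -> dead
  B6=T: zero occurrences over every domain input -> dead
  B6=F: zero occurrences over every domain input -> dead
  reachable outcomes have witnesses, e.g. B1=T (e.g. c=-2, p=-2), B1=F (e.g. c=-3, p=-2), B2=T (e.g. c=-3, p=2), B2=F (e.g. c=-3, p=-2)
Answer: B5=F, B6=T, B6=F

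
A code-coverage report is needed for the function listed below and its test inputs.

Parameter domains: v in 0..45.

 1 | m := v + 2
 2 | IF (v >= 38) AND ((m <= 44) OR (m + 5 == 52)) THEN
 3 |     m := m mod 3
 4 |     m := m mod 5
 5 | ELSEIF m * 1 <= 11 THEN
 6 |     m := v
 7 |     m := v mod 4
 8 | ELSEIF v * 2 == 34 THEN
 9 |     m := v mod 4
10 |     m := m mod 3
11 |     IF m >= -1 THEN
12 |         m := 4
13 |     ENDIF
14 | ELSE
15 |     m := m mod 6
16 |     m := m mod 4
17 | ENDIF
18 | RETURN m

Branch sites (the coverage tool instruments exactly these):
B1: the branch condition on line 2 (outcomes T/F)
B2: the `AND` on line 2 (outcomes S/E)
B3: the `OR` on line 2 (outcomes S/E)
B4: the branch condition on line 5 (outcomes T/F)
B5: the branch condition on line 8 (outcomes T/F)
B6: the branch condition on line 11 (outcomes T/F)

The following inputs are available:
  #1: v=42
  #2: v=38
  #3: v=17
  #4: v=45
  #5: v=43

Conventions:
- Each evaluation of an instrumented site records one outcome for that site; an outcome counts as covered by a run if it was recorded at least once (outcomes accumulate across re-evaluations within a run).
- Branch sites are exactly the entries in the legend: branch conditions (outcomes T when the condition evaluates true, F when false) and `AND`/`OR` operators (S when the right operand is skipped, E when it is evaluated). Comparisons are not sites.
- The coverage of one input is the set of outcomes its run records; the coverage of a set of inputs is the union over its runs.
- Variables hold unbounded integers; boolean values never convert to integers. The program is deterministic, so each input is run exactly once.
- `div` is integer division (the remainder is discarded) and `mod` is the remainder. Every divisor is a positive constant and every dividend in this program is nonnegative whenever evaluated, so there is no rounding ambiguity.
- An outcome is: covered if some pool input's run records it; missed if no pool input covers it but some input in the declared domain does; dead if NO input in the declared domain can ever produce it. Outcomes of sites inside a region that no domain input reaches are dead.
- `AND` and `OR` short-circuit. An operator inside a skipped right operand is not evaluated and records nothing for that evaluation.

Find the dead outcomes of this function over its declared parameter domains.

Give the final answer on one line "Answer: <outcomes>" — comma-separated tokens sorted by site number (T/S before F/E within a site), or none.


checking every outcome against all 46 domain inputs:
  B6=F: never recorded by any domain input -> dead
  reachable outcomes have witnesses, e.g. B1=T (e.g. v=38), B1=F (e.g. v=0), B2=S (e.g. v=0), B2=E (e.g. v=38)
Answer: B6=F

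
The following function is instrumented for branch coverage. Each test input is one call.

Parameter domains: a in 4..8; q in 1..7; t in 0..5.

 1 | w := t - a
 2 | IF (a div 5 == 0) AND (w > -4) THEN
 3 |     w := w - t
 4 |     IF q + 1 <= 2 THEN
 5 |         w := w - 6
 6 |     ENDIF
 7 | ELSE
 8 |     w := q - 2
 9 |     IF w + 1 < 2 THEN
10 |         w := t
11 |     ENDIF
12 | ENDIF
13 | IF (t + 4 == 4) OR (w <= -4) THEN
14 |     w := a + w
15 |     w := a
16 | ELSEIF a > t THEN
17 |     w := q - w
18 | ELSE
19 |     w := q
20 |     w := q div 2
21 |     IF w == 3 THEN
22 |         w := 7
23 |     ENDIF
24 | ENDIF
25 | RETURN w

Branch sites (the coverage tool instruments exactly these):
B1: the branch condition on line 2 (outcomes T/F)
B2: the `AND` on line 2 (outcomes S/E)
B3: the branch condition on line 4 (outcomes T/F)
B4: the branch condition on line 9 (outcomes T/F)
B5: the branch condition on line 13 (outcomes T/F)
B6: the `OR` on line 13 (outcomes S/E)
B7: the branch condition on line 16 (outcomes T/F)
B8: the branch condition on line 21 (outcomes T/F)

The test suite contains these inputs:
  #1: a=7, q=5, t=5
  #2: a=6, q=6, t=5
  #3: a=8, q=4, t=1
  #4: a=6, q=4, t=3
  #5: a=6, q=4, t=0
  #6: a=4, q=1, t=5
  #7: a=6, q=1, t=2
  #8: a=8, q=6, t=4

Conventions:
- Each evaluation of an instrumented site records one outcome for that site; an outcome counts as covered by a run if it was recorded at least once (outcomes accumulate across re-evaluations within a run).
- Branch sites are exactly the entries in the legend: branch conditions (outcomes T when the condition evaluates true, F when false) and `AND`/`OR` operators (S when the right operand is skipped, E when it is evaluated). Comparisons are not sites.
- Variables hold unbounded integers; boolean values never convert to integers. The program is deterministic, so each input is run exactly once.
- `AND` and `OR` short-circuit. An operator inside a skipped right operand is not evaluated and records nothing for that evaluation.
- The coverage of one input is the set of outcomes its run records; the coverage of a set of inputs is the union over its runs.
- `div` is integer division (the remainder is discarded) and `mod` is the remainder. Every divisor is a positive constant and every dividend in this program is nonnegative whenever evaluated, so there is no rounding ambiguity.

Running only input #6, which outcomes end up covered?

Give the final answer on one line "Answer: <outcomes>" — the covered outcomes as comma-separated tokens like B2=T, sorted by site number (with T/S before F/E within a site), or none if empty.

Tracing the run of input #6 (a=4, q=1, t=5):
  B2->E, B1->T, B3->T, B6->E, B5->T
deduplicating events, the covered set is: B1=T, B2=E, B3=T, B5=T, B6=E

Answer: B1=T, B2=E, B3=T, B5=T, B6=E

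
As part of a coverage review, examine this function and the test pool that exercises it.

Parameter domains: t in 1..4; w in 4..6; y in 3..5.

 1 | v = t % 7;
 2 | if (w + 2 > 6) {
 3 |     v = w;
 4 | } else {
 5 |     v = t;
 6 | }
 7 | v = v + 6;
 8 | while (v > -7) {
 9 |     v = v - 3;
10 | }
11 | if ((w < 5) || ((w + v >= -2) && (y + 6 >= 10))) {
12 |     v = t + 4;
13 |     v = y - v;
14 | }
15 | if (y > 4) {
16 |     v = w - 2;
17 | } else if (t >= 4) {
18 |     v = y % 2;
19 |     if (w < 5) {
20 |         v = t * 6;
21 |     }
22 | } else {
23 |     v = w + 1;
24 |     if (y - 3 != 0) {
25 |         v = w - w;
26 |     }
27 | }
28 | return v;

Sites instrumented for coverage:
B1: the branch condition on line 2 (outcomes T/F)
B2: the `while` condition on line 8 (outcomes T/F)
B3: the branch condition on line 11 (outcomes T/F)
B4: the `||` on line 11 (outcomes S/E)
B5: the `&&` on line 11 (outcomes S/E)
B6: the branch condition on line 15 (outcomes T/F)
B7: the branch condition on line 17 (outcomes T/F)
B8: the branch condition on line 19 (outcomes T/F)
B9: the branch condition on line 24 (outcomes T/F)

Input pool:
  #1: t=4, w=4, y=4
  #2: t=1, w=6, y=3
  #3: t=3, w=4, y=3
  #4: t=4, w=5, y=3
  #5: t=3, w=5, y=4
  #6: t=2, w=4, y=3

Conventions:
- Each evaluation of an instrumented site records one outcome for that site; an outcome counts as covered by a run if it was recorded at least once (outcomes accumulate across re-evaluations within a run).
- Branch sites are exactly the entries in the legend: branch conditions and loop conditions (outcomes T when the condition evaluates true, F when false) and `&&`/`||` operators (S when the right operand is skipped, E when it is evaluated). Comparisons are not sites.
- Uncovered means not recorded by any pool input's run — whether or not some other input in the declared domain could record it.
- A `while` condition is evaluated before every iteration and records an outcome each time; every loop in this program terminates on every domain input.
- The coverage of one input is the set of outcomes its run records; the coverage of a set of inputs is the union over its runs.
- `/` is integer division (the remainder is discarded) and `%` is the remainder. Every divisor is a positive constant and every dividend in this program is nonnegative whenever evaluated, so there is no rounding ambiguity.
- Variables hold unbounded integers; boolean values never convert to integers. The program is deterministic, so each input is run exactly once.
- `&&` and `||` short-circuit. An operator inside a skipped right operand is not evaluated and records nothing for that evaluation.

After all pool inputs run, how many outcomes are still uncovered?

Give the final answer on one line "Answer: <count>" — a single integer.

#1 (t=4, w=4, y=4) -> B1->F, B2->T, B2->T, B2->T, B2->T, B2->T, B2->T, B2->F, B4->S, B3->T, B6->F, B7->T, B8->T; covered: B1=F, B2=T, B2=F, B3=T, B4=S, B6=F, B7=T, B8=T
#2 (t=1, w=6, y=3) -> B1->T, B2->T, B2->T, B2->T, B2->T, B2->T, B2->T, B2->T, B2->F, B4->E, B5->S, B3->F, B6->F, B7->F, ...; covered: B1=T, B2=T, B2=F, B3=F, B4=E, B5=S, B6=F, B7=F, B9=F
#3 (t=3, w=4, y=3) -> B1->F, B2->T, B2->T, B2->T, B2->T, B2->T, B2->T, B2->F, B4->S, B3->T, B6->F, B7->F, B9->F; covered: B1=F, B2=T, B2=F, B3=T, B4=S, B6=F, B7=F, B9=F
#4 (t=4, w=5, y=3) -> B1->T, B2->T, B2->T, B2->T, B2->T, B2->T, B2->T, B2->F, B4->E, B5->E, B3->F, B6->F, B7->T, B8->F; covered: B1=T, B2=T, B2=F, B3=F, B4=E, B5=E, B6=F, B7=T, B8=F
#5 (t=3, w=5, y=4) -> B1->T, B2->T, B2->T, B2->T, B2->T, B2->T, B2->T, B2->F, B4->E, B5->E, B3->T, B6->F, B7->F, B9->T; covered: B1=T, B2=T, B2=F, B3=T, B4=E, B5=E, B6=F, B7=F, B9=T
#6 (t=2, w=4, y=3) -> B1->F, B2->T, B2->T, B2->T, B2->T, B2->T, B2->F, B4->S, B3->T, B6->F, B7->F, B9->F; covered: B1=F, B2=T, B2=F, B3=T, B4=S, B6=F, B7=F, B9=F
union over the pool: B1=T, B1=F, B2=T, B2=F, B3=T, B3=F, B4=S, B4=E, B5=S, B5=E, B6=F, B7=T, B7=F, B8=T, B8=F, B9=T, B9=F
uncovered (1 of 18): B6=T

Answer: 1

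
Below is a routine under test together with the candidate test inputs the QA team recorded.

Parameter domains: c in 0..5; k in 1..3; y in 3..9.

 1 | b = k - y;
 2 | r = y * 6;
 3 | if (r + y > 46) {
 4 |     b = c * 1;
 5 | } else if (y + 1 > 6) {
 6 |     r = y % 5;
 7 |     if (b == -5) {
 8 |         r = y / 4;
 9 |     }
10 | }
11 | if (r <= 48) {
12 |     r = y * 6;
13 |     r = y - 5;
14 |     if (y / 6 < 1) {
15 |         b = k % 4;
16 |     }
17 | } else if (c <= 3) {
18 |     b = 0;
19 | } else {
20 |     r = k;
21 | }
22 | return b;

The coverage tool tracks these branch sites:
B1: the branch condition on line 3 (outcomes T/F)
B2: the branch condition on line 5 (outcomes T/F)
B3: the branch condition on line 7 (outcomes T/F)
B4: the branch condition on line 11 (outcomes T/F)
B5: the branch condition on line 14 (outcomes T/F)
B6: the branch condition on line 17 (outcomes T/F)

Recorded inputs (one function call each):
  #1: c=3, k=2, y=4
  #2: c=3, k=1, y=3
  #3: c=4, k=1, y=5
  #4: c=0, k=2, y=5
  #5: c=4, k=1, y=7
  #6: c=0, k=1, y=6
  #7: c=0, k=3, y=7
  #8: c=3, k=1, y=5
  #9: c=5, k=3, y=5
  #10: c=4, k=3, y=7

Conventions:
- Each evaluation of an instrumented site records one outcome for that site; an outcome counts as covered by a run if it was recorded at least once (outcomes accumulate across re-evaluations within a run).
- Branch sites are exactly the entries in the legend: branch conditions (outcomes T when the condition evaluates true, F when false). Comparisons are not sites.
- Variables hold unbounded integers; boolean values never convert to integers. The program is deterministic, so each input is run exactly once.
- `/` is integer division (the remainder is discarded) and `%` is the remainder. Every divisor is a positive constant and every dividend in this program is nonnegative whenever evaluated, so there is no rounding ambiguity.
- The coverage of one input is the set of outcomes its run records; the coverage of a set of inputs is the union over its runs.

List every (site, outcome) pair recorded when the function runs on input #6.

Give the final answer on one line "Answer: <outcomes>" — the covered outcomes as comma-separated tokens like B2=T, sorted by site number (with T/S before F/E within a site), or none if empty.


Simulating input #6 (c=0, k=1, y=6) step by step:
  B1->F, B2->T, B3->T, B4->T, B5->F
deduplicating events, the covered set is: B1=F, B2=T, B3=T, B4=T, B5=F
Answer: B1=F, B2=T, B3=T, B4=T, B5=F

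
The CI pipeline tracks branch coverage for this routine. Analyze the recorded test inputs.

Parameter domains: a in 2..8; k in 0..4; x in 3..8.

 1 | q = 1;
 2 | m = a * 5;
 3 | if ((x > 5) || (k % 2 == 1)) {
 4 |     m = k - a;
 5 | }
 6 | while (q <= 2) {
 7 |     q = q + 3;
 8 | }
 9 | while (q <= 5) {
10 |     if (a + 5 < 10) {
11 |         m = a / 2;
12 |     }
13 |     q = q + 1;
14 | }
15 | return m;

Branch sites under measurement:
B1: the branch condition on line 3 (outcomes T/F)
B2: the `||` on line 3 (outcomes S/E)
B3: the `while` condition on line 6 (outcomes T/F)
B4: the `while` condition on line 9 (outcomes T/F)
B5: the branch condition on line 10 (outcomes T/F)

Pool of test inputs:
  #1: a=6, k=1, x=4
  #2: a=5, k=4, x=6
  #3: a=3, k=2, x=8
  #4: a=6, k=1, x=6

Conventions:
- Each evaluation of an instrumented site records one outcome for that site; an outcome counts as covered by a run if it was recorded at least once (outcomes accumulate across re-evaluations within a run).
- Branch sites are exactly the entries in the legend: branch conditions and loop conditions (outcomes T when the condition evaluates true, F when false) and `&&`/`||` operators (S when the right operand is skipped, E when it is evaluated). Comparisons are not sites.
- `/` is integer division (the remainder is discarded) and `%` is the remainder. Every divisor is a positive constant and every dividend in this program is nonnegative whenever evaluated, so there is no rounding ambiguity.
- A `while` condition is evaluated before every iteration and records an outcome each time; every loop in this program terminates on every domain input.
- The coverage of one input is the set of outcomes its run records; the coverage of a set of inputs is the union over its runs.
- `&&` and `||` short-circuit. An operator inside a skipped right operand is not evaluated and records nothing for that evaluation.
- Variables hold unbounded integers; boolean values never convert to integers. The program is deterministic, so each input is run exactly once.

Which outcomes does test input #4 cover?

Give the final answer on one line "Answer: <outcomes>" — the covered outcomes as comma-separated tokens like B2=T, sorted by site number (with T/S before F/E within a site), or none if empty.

Running input #4 (a=6, k=1, x=6), event by event:
  B2->S, B1->T, B3->T, B3->F, B4->T, B5->F, B4->T, B5->F, B4->F
deduplicating events, the covered set is: B1=T, B2=S, B3=T, B3=F, B4=T, B4=F, B5=F

Answer: B1=T, B2=S, B3=T, B3=F, B4=T, B4=F, B5=F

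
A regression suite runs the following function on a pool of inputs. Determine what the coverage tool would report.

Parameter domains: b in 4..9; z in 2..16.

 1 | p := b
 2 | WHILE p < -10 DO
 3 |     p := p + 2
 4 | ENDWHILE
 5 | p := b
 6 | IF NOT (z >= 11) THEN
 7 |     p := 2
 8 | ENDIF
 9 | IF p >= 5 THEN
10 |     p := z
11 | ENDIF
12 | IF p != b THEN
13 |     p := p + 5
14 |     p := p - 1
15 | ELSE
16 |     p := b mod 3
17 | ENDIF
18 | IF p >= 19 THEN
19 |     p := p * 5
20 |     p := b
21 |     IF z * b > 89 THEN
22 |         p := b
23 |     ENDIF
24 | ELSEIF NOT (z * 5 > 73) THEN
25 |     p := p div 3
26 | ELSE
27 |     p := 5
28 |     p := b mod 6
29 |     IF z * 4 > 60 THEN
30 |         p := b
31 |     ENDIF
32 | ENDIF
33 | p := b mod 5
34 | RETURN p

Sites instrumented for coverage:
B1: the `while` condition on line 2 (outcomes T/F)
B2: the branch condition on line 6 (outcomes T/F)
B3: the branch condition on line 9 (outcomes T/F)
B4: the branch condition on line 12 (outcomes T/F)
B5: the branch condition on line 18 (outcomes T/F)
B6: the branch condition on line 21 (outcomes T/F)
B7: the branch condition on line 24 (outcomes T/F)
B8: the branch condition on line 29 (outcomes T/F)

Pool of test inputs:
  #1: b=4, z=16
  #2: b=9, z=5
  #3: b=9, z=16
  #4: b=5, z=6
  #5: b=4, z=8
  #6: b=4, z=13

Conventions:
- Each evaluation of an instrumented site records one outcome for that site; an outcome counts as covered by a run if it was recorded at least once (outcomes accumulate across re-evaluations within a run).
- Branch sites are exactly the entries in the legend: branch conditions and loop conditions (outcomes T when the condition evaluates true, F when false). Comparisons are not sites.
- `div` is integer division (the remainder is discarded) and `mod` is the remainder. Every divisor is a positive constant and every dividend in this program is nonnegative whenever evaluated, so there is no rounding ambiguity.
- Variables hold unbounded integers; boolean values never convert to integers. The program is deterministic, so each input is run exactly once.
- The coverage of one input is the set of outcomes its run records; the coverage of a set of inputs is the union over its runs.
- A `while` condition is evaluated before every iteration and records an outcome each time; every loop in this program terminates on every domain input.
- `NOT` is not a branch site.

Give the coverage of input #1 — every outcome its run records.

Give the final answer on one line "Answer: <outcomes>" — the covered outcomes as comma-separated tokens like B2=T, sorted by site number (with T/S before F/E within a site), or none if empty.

Tracing the run of input #1 (b=4, z=16):
  B1->F, B2->F, B3->F, B4->F, B5->F, B7->F, B8->T
distinct outcomes covered: B1=F, B2=F, B3=F, B4=F, B5=F, B7=F, B8=T

Answer: B1=F, B2=F, B3=F, B4=F, B5=F, B7=F, B8=T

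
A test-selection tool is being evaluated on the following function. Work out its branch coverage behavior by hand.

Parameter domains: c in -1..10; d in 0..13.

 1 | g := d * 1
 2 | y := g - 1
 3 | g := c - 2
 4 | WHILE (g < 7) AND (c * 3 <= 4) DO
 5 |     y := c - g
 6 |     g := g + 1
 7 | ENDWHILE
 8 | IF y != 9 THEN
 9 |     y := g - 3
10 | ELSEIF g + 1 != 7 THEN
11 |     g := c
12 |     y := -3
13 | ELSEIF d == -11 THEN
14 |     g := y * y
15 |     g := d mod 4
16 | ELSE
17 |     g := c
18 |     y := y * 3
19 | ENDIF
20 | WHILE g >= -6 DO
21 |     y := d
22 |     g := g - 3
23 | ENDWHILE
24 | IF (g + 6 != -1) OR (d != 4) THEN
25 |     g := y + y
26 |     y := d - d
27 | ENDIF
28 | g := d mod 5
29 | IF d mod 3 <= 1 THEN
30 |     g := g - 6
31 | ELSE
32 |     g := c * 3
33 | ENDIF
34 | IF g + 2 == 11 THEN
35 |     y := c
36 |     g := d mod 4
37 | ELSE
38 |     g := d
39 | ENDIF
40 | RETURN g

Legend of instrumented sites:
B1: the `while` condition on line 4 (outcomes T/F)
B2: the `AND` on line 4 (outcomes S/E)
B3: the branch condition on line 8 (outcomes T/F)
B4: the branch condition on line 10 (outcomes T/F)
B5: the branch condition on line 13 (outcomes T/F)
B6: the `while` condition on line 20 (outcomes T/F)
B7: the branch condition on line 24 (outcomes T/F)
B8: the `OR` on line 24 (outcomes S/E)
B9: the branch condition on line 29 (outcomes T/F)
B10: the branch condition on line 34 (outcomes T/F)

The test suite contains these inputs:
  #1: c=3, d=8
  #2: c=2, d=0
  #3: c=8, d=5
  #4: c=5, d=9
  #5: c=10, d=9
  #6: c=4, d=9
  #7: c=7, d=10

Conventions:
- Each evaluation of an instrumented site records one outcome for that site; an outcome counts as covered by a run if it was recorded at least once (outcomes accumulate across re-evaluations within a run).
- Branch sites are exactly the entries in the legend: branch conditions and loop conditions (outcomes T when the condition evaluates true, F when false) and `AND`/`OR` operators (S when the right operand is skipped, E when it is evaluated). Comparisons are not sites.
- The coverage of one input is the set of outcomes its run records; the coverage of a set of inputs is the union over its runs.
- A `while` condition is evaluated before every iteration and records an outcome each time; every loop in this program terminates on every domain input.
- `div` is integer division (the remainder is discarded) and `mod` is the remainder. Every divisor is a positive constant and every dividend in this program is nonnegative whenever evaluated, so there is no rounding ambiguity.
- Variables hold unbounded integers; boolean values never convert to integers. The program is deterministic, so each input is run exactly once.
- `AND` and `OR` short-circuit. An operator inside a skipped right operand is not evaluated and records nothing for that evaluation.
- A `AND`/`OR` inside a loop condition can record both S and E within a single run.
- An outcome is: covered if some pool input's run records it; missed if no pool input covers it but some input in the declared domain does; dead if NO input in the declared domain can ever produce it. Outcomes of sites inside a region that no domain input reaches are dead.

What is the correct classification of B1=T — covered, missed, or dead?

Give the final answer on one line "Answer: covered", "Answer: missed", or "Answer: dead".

no pool input records B1=T
but domain input (c=-1, d=0) does record it -> reachable, so missed

Answer: missed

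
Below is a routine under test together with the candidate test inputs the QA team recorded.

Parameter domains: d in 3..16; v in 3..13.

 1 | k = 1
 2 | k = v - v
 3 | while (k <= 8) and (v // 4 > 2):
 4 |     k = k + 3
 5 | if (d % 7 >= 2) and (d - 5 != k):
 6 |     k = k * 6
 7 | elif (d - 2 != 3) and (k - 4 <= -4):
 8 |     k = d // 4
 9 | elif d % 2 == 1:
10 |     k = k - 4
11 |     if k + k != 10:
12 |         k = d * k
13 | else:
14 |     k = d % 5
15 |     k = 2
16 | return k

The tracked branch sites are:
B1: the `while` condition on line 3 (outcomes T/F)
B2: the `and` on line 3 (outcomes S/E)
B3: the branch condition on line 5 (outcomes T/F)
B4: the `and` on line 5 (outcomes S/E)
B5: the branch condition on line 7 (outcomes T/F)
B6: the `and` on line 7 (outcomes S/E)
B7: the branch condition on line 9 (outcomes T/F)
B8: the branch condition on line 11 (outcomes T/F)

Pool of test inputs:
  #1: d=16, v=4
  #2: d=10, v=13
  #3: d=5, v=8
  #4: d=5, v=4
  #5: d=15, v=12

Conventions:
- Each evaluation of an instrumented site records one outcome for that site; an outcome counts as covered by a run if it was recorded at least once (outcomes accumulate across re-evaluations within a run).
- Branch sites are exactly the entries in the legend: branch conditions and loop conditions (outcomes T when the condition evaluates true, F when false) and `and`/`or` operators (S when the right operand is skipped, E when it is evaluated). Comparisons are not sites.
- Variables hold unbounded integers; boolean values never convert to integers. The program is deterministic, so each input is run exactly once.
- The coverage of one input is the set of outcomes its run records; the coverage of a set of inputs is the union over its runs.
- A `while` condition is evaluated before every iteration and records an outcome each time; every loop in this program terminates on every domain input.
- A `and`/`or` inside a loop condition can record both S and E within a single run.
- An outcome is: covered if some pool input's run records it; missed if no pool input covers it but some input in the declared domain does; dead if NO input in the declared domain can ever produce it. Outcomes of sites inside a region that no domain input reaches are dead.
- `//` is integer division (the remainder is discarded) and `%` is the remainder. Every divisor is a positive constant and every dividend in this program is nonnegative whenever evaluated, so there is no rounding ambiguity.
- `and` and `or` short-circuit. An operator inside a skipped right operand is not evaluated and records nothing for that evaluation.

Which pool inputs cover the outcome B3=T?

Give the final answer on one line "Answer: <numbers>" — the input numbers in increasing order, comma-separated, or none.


input #1 (d=16, v=4): covers B3=T
input #2 (d=10, v=13): covers B3=T
input #3 (d=5, v=8): misses B3=T
input #4 (d=5, v=4): misses B3=T
input #5 (d=15, v=12): misses B3=T
Answer: 1, 2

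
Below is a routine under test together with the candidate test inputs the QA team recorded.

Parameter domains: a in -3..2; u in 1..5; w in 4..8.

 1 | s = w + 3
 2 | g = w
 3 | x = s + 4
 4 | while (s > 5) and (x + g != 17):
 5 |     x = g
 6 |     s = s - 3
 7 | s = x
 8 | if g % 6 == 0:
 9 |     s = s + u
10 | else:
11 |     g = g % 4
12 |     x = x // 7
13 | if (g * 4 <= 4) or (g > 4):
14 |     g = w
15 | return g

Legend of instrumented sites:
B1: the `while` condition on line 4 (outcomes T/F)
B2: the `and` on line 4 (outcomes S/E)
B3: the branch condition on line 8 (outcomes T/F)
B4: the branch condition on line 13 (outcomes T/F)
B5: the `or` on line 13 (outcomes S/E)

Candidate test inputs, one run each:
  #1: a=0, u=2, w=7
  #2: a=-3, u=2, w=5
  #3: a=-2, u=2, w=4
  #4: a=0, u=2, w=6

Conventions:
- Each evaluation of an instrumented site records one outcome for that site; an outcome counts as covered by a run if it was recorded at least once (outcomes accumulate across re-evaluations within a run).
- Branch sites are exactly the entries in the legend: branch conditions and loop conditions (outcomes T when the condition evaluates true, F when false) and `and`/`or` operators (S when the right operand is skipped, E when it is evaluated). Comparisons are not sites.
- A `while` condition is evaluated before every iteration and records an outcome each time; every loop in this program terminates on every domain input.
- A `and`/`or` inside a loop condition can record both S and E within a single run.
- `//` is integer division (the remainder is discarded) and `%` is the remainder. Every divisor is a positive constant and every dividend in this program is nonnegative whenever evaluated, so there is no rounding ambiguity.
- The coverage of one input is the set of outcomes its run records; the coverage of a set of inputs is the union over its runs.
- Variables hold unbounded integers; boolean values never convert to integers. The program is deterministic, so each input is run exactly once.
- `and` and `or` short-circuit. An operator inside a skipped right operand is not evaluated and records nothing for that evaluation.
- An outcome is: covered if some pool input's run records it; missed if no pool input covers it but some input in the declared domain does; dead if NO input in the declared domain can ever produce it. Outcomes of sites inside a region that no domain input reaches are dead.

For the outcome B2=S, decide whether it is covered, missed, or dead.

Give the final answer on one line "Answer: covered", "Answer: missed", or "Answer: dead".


B2=S is recorded by pool input(s) 1, 3, 4 -> covered
Answer: covered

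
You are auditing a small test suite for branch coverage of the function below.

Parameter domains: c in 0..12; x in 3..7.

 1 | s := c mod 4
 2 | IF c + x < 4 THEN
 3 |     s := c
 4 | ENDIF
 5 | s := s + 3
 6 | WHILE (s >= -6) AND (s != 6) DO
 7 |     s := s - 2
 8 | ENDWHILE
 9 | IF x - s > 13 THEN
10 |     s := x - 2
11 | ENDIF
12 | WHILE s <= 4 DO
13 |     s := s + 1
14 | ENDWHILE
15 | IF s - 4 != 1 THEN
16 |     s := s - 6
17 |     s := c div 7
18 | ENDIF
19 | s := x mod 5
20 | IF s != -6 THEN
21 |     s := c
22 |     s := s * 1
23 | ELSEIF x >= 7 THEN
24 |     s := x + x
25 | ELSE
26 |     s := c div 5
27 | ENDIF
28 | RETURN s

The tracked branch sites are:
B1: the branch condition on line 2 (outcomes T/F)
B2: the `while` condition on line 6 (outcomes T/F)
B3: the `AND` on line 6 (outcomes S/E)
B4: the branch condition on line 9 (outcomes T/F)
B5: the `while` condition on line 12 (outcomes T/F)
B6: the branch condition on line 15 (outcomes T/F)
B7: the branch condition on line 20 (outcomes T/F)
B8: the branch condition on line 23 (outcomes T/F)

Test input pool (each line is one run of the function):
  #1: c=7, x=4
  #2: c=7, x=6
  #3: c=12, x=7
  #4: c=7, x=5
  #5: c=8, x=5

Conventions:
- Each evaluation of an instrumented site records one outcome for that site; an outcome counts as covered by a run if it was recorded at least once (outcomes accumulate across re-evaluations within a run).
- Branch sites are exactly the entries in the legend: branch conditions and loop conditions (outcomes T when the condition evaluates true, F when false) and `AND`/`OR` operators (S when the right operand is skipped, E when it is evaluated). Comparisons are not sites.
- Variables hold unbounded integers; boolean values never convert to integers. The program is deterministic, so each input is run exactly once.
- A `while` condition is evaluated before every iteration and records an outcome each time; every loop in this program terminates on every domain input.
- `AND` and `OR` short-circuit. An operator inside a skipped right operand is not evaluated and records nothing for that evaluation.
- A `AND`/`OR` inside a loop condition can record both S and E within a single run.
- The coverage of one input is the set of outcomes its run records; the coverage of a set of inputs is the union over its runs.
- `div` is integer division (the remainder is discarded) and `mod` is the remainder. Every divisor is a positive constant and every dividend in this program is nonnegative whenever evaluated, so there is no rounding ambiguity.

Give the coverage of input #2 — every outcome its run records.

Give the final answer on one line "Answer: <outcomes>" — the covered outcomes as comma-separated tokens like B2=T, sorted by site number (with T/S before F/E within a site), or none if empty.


Event log for input #2 (c=7, x=6):
  B1->F, B3->E, B2->F, B4->F, B5->F, B6->T, B7->T
distinct outcomes covered: B1=F, B2=F, B3=E, B4=F, B5=F, B6=T, B7=T
Answer: B1=F, B2=F, B3=E, B4=F, B5=F, B6=T, B7=T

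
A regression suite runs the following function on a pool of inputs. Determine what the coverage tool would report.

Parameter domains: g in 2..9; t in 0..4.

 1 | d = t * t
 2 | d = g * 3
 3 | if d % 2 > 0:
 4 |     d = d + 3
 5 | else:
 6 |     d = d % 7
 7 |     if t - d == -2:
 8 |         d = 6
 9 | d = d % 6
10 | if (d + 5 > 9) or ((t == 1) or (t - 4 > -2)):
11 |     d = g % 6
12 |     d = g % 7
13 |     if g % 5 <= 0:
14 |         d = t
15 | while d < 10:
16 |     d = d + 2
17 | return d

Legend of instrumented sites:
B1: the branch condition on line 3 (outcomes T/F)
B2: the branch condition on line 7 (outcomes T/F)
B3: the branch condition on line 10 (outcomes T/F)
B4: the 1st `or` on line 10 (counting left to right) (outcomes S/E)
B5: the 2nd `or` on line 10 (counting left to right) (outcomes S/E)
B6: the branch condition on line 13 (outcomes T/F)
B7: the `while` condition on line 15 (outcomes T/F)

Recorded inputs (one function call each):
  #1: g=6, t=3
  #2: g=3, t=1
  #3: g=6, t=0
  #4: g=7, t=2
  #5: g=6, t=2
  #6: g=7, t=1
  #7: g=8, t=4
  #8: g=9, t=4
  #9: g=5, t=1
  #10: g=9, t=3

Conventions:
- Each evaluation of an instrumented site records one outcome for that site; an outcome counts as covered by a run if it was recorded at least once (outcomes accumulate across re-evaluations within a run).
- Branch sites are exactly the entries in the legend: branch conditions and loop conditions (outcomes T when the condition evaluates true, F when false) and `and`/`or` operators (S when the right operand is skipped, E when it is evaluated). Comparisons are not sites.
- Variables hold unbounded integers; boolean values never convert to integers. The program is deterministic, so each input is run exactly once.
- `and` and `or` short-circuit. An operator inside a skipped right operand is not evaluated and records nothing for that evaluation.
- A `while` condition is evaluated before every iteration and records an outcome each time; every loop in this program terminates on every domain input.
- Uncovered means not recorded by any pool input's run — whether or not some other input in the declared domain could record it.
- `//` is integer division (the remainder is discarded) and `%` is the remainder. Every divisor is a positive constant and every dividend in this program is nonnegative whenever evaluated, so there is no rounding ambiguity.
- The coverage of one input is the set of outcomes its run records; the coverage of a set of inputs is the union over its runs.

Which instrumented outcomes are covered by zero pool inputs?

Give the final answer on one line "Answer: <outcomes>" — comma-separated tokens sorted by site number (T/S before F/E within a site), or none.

#1 (g=6, t=3) -> B1->F, B2->F, B4->E, B5->E, B3->T, B6->F, B7->T, B7->T, B7->F; covered: B1=F, B2=F, B3=T, B4=E, B5=E, B6=F, B7=T, B7=F
#2 (g=3, t=1) -> B1->T, B4->E, B5->S, B3->T, B6->F, B7->T, B7->T, B7->T, B7->T, B7->F; covered: B1=T, B3=T, B4=E, B5=S, B6=F, B7=T, B7=F
#3 (g=6, t=0) -> B1->F, B2->F, B4->E, B5->E, B3->F, B7->T, B7->T, B7->T, B7->F; covered: B1=F, B2=F, B3=F, B4=E, B5=E, B7=T, B7=F
#4 (g=7, t=2) -> B1->T, B4->E, B5->E, B3->F, B7->T, B7->T, B7->T, B7->T, B7->T, B7->F; covered: B1=T, B3=F, B4=E, B5=E, B7=T, B7=F
#5 (g=6, t=2) -> B1->F, B2->T, B4->E, B5->E, B3->F, B7->T, B7->T, B7->T, B7->T, B7->T, B7->F; covered: B1=F, B2=T, B3=F, B4=E, B5=E, B7=T, B7=F
#6 (g=7, t=1) -> B1->T, B4->E, B5->S, B3->T, B6->F, B7->T, B7->T, B7->T, B7->T, B7->T, B7->F; covered: B1=T, B3=T, B4=E, B5=S, B6=F, B7=T, B7=F
#7 (g=8, t=4) -> B1->F, B2->F, B4->E, B5->E, B3->T, B6->F, B7->T, B7->T, B7->T, B7->T, B7->T, B7->F; covered: B1=F, B2=F, B3=T, B4=E, B5=E, B6=F, B7=T, B7=F
#8 (g=9, t=4) -> B1->T, B4->E, B5->E, B3->T, B6->F, B7->T, B7->T, B7->T, B7->T, B7->F; covered: B1=T, B3=T, B4=E, B5=E, B6=F, B7=T, B7=F
#9 (g=5, t=1) -> B1->T, B4->E, B5->S, B3->T, B6->T, B7->T, B7->T, B7->T, B7->T, B7->T, B7->F; covered: B1=T, B3=T, B4=E, B5=S, B6=T, B7=T, B7=F
#10 (g=9, t=3) -> B1->T, B4->E, B5->E, B3->T, B6->F, B7->T, B7->T, B7->T, B7->T, B7->F; covered: B1=T, B3=T, B4=E, B5=E, B6=F, B7=T, B7=F
union over the pool: B1=T, B1=F, B2=T, B2=F, B3=T, B3=F, B4=E, B5=S, B5=E, B6=T, B6=F, B7=T, B7=F
uncovered (1 of 14): B4=S

Answer: B4=S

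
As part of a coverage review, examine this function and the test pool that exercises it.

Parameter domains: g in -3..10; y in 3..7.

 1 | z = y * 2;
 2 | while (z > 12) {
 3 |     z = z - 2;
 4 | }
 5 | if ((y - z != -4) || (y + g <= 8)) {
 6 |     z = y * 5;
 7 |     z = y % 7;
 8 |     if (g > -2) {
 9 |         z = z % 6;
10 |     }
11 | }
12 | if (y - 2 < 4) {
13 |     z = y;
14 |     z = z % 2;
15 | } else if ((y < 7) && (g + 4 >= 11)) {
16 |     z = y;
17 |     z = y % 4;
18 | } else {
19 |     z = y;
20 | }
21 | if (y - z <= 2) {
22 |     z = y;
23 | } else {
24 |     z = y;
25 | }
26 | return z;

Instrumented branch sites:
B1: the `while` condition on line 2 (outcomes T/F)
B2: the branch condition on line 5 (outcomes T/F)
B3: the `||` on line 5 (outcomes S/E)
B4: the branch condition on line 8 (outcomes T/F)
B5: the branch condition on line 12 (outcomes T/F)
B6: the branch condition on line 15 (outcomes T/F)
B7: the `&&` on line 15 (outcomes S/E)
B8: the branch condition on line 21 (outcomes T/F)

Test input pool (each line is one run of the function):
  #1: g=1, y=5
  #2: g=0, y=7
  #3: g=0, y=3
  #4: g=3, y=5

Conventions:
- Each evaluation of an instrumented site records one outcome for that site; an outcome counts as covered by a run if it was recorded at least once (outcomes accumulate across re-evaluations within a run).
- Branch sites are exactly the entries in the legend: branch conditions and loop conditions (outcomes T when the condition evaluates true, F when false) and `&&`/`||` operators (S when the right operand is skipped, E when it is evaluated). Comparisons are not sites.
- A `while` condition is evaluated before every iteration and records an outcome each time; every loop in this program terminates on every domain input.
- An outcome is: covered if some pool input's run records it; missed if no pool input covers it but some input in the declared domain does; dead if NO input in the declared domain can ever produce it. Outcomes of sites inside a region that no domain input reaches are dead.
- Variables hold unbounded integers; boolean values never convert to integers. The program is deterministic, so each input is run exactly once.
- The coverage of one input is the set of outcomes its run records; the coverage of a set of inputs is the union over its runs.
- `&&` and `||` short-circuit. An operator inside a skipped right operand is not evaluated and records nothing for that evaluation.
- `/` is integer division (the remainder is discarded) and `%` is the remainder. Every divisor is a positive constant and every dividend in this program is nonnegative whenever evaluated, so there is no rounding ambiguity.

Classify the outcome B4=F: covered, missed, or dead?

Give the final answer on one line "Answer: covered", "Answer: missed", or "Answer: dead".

no pool input records B4=F
but domain input (g=-3, y=3) does record it -> reachable, so missed

Answer: missed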